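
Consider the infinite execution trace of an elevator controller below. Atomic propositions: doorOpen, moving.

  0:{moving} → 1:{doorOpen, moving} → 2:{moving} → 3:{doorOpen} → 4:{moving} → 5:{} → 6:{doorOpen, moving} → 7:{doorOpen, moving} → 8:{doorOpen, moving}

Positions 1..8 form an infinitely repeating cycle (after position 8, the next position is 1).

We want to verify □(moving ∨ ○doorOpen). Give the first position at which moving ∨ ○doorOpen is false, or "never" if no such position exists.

3

Check moving ∨ ○doorOpen at each position in order: 0 ✓, 1 ✓, 2 ✓.
At position 3 the labels are {doorOpen} and the next position 4 has {moving}, so moving ∨ ○doorOpen is false there. This is the first violation.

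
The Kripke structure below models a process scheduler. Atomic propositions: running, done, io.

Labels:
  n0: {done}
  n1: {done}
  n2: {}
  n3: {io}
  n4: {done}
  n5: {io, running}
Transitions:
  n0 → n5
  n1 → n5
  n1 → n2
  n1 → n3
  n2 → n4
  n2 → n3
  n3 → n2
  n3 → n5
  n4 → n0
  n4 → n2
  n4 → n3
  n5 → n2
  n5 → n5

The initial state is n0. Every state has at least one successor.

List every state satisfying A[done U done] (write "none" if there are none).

States satisfying done: {n0, n1, n4}.
States satisfying A[done U done]: {n0, n1, n4}.

{n0, n1, n4}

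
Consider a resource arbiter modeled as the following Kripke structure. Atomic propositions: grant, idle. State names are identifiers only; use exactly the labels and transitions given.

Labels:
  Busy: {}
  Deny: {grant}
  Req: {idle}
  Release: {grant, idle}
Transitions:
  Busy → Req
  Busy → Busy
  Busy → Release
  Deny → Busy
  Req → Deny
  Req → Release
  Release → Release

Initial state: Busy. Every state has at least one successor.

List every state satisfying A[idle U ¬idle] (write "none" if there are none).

States satisfying idle: {Req, Release}.
States satisfying ¬idle: {Busy, Deny}.
States satisfying A[idle U ¬idle]: {Busy, Deny}.

{Busy, Deny}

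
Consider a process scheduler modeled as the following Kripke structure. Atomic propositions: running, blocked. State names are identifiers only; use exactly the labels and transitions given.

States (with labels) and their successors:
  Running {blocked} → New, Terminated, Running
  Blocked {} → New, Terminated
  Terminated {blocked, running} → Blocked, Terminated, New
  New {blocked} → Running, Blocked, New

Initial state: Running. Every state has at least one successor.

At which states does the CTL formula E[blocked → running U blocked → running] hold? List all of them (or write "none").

{Blocked, Terminated}

States satisfying blocked → running: {Blocked, Terminated}.
States satisfying E[blocked → running U blocked → running]: {Blocked, Terminated}.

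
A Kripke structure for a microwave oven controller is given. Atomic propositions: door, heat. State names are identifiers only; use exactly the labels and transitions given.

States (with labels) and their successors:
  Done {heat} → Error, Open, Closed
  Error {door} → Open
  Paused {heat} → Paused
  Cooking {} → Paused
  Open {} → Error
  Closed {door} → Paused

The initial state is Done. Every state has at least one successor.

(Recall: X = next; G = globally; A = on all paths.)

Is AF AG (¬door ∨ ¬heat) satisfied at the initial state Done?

States satisfying AG (¬door ∨ ¬heat): {Done, Error, Paused, Cooking, Open, Closed}.
States satisfying AF AG (¬door ∨ ¬heat): {Done, Error, Paused, Cooking, Open, Closed}.
Done ∈ Sat(AF AG (¬door ∨ ¬heat)).

Yes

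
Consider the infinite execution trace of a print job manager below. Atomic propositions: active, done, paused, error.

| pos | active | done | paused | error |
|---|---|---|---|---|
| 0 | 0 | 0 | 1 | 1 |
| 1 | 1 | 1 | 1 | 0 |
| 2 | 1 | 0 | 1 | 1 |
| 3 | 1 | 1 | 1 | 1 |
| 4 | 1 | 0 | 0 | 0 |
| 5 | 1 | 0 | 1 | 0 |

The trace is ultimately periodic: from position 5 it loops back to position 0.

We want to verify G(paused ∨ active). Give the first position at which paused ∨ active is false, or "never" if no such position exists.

paused ∨ active holds at every position 0..5, and those are all the positions the trace ever visits, so the invariant G(paused ∨ active) is never violated.

never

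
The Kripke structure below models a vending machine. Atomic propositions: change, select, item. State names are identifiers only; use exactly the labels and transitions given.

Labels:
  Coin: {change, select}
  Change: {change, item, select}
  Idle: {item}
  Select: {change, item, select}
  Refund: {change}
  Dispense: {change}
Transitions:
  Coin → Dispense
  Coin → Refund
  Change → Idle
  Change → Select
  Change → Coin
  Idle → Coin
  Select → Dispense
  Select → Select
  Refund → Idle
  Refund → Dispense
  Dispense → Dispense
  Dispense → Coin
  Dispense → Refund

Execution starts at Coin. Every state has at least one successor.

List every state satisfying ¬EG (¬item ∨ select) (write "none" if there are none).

{Idle}

States satisfying ¬item ∨ select: {Coin, Change, Select, Refund, Dispense}.
States satisfying EG (¬item ∨ select): {Coin, Change, Select, Refund, Dispense}.
States satisfying ¬EG (¬item ∨ select): {Idle}.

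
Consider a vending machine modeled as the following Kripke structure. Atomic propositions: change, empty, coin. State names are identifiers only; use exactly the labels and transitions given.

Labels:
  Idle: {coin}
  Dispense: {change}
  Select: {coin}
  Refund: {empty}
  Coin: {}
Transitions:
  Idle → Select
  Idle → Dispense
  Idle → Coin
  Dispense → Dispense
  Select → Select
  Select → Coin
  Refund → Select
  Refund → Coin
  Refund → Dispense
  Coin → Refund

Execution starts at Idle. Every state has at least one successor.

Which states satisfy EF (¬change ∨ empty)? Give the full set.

{Idle, Select, Refund, Coin}

States satisfying ¬change ∨ empty: {Idle, Select, Refund, Coin}.
States satisfying EF (¬change ∨ empty): {Idle, Select, Refund, Coin}.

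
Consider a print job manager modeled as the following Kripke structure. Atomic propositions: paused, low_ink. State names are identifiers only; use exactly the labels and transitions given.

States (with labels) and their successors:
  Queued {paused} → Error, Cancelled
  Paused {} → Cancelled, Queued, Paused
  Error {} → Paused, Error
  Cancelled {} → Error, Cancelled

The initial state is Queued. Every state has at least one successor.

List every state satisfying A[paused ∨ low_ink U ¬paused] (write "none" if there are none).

States satisfying paused ∨ low_ink: {Queued}.
States satisfying ¬paused: {Paused, Error, Cancelled}.
States satisfying A[paused ∨ low_ink U ¬paused]: {Queued, Paused, Error, Cancelled}.

{Queued, Paused, Error, Cancelled}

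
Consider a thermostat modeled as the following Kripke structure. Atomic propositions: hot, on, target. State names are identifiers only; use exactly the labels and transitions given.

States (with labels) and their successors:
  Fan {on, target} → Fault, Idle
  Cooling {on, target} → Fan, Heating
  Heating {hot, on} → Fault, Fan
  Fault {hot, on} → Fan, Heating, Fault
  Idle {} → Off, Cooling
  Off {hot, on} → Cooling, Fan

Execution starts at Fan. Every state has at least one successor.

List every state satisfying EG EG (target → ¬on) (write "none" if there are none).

{Heating, Fault}

States satisfying EG (target → ¬on): {Heating, Fault}.
States satisfying EG EG (target → ¬on): {Heating, Fault}.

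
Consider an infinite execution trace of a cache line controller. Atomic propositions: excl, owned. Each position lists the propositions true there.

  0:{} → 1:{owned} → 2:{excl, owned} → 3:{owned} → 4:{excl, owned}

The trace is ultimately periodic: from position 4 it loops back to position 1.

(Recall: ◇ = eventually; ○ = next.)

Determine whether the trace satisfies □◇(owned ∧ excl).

◇(owned ∧ excl) holds at every position 0..4, and those are all positions ever visited, so □◇(owned ∧ excl) holds.

Yes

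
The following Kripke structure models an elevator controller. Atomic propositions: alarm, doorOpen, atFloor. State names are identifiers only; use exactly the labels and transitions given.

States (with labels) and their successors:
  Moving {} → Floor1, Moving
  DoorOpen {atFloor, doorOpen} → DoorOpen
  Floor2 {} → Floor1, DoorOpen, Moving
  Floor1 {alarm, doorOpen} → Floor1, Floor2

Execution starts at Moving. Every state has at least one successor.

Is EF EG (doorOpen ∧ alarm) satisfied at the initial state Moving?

States satisfying EG (doorOpen ∧ alarm): {Floor1}.
States satisfying EF EG (doorOpen ∧ alarm): {Moving, Floor2, Floor1}.
Some path from Moving reaches a state where EG (doorOpen ∧ alarm) holds.
Moving ∈ Sat(EF EG (doorOpen ∧ alarm)).

Yes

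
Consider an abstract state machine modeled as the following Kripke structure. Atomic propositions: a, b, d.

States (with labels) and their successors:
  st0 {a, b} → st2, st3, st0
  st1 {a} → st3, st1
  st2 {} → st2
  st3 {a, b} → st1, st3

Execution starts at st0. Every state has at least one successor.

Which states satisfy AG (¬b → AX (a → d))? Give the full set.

{st2}

States satisfying ¬b → AX (a → d): {st0, st2, st3}.
States satisfying AG (¬b → AX (a → d)): {st2}.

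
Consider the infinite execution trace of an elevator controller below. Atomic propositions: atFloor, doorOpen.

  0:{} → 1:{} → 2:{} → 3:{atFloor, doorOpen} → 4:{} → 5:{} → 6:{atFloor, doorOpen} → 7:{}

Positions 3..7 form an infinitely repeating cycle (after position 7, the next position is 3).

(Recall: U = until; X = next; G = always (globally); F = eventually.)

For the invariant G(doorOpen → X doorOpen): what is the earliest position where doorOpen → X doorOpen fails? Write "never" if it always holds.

Check doorOpen → X doorOpen at each position in order: 0 ✓, 1 ✓, 2 ✓.
At position 3 the labels are {atFloor, doorOpen} and the next position 4 has {}, so doorOpen → X doorOpen is false there. This is the first violation.

3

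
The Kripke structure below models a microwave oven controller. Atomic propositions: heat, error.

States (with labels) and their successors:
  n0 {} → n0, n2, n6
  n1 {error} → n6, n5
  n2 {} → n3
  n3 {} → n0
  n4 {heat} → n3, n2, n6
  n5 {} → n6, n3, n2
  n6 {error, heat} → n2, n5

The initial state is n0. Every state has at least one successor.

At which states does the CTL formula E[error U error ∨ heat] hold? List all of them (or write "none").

{n1, n4, n6}

States satisfying error: {n1, n6}.
States satisfying error ∨ heat: {n1, n4, n6}.
States satisfying E[error U error ∨ heat]: {n1, n4, n6}.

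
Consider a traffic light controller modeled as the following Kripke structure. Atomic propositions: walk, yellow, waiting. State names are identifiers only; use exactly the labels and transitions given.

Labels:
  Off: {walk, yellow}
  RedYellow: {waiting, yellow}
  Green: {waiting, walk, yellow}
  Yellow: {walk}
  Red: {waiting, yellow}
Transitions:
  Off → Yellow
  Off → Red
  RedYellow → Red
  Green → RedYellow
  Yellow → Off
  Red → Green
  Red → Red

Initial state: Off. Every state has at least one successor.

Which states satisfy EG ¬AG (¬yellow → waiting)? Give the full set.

States satisfying ¬AG (¬yellow → waiting): {Off, Yellow}.
States satisfying EG ¬AG (¬yellow → waiting): {Off, Yellow}.

{Off, Yellow}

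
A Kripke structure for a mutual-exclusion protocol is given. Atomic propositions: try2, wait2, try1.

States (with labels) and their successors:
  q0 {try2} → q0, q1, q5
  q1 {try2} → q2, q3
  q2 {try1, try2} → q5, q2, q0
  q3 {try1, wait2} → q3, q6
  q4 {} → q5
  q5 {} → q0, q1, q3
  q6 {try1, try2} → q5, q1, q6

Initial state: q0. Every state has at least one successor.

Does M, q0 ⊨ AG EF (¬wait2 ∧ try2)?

Holds

States satisfying EF (¬wait2 ∧ try2): {q0, q1, q2, q3, q4, q5, q6}.
States satisfying AG EF (¬wait2 ∧ try2): {q0, q1, q2, q3, q4, q5, q6}.
Every state reachable from q0 satisfies EF (¬wait2 ∧ try2).
q0 ∈ Sat(AG EF (¬wait2 ∧ try2)).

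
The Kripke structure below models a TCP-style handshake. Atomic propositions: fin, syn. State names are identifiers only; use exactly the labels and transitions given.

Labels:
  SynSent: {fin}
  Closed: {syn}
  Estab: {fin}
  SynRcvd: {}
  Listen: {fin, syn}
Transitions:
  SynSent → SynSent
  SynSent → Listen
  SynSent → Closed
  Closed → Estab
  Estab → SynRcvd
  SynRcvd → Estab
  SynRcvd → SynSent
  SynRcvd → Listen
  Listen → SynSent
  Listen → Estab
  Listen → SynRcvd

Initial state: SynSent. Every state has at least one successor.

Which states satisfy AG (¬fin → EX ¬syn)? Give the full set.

States satisfying ¬fin → EX ¬syn: {SynSent, Closed, Estab, SynRcvd, Listen}.
States satisfying AG (¬fin → EX ¬syn): {SynSent, Closed, Estab, SynRcvd, Listen}.

{SynSent, Closed, Estab, SynRcvd, Listen}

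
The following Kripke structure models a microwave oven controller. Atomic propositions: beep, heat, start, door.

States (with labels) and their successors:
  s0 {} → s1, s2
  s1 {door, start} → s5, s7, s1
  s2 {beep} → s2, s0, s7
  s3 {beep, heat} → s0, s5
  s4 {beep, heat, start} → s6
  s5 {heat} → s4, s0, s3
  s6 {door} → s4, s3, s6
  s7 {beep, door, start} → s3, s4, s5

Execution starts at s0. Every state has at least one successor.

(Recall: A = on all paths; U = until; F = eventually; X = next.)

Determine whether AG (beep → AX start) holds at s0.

States satisfying beep → AX start: {s0, s1, s5, s6}.
States satisfying AG (beep → AX start): ∅.
s2 is reachable from s0 and violates beep → AX start, so AG fails at s0.
s0 ∉ Sat(AG (beep → AX start)).

No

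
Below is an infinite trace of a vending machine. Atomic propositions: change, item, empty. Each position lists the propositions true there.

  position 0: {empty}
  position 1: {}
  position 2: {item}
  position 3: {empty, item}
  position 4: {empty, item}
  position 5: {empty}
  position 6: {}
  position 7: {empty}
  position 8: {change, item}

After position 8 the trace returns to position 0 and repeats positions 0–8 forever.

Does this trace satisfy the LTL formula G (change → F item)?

change → F item holds at every position 0..8, and those are all positions ever visited, so G (change → F item) holds.
Positions where change holds: 8.
Check F item at each: 8→ok.

Satisfied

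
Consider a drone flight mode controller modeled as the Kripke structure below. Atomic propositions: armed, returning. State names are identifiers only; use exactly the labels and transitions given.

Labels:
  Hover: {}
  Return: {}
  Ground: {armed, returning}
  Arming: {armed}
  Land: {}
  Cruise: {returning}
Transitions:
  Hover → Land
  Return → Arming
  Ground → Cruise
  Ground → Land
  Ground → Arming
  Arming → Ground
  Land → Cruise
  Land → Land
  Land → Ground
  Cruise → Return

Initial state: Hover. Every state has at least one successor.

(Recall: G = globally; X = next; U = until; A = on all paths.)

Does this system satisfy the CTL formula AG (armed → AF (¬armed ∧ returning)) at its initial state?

States satisfying armed → AF (¬armed ∧ returning): {Hover, Return, Land, Cruise}.
States satisfying AG (armed → AF (¬armed ∧ returning)): ∅.
Arming is reachable from Hover and violates armed → AF (¬armed ∧ returning), so AG fails at Hover.
Hover ∉ Sat(AG (armed → AF (¬armed ∧ returning))).

No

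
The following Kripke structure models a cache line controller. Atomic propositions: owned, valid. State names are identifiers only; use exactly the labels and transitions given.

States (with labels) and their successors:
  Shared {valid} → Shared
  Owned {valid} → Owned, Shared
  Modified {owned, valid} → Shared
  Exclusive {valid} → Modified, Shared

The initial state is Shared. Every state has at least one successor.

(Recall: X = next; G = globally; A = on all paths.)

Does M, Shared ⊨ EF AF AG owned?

States satisfying AF AG owned: ∅.
States satisfying EF AF AG owned: ∅.
No suitable path/successor from Shared witnesses the formula.
Shared ∉ Sat(EF AF AG owned).

Does not hold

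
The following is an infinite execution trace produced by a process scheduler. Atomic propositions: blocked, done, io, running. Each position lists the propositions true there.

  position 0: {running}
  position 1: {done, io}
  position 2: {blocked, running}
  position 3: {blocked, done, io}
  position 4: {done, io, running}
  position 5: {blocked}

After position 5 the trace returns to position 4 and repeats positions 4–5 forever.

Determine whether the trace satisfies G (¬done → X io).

Holds

¬done → X io holds at every position 0..5, and those are all positions ever visited, so G (¬done → X io) holds.
Positions where ¬done holds: 0, 2, 5.
Check X io at each: 0→ok, 2→ok, 5→ok.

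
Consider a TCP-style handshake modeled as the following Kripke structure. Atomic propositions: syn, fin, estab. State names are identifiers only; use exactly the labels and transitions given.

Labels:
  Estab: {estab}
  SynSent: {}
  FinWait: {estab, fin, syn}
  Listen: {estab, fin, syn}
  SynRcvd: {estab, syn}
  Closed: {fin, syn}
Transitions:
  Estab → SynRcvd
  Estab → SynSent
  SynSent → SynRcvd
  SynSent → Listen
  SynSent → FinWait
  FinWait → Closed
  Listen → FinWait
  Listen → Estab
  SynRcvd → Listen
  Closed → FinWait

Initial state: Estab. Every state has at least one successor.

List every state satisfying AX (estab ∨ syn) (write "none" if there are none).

States satisfying estab ∨ syn: {Estab, FinWait, Listen, SynRcvd, Closed}.
States satisfying AX (estab ∨ syn): {SynSent, FinWait, Listen, SynRcvd, Closed}.

{SynSent, FinWait, Listen, SynRcvd, Closed}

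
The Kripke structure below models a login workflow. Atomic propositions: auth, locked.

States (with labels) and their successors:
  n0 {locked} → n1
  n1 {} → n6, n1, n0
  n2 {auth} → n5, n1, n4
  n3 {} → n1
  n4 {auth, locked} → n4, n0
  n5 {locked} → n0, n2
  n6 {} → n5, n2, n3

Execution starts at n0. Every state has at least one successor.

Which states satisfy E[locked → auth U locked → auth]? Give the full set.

{n1, n2, n3, n4, n6}

States satisfying locked → auth: {n1, n2, n3, n4, n6}.
States satisfying E[locked → auth U locked → auth]: {n1, n2, n3, n4, n6}.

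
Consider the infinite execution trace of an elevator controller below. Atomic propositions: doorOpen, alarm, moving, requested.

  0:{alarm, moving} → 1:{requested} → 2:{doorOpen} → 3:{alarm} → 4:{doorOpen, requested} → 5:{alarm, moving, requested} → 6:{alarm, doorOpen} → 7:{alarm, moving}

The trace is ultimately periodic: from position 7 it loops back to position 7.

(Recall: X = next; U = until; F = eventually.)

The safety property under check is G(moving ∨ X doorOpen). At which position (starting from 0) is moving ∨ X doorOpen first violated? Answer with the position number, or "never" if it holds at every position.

2

Check moving ∨ X doorOpen at each position in order: 0 ✓, 1 ✓.
At position 2 the labels are {doorOpen} and the next position 3 has {alarm}, so moving ∨ X doorOpen is false there. This is the first violation.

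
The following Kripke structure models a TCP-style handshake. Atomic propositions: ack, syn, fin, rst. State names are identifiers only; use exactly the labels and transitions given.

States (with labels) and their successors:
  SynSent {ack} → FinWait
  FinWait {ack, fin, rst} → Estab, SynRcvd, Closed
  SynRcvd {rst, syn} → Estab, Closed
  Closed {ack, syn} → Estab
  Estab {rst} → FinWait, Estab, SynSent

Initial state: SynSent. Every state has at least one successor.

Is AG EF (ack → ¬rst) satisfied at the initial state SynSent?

States satisfying EF (ack → ¬rst): {SynSent, FinWait, SynRcvd, Closed, Estab}.
States satisfying AG EF (ack → ¬rst): {SynSent, FinWait, SynRcvd, Closed, Estab}.
Every state reachable from SynSent satisfies EF (ack → ¬rst).
SynSent ∈ Sat(AG EF (ack → ¬rst)).

Yes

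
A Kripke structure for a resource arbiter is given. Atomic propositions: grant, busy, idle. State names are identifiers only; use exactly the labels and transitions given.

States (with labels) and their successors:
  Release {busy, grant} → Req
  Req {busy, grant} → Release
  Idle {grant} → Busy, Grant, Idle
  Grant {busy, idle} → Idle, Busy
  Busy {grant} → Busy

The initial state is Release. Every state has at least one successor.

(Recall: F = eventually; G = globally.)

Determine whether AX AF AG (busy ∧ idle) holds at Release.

States satisfying AF AG (busy ∧ idle): ∅.
States satisfying AX AF AG (busy ∧ idle): ∅.
Release ∉ Sat(AX AF AG (busy ∧ idle)).

Violated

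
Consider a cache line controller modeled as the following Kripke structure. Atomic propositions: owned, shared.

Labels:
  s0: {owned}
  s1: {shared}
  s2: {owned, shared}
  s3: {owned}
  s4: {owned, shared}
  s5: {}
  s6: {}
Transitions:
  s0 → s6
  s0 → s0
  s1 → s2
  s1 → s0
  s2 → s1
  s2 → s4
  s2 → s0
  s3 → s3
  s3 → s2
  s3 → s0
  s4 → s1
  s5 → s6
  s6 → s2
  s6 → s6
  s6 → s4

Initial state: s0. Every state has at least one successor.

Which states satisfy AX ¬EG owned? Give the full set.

{s4, s5}

States satisfying ¬EG owned: {s1, s4, s5, s6}.
States satisfying AX ¬EG owned: {s4, s5}.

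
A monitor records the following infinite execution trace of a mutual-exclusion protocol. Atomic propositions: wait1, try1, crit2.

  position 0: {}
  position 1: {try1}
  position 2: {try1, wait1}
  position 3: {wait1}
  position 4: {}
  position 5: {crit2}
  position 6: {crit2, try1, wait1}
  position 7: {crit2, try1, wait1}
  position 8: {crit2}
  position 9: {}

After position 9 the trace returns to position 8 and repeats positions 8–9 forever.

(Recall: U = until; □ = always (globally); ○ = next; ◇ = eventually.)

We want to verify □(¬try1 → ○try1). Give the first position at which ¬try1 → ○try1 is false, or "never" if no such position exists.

3

Check ¬try1 → ○try1 at each position in order: 0 ✓, 1 ✓, 2 ✓.
At position 3 the labels are {wait1} and the next position 4 has {}, so ¬try1 → ○try1 is false there. This is the first violation.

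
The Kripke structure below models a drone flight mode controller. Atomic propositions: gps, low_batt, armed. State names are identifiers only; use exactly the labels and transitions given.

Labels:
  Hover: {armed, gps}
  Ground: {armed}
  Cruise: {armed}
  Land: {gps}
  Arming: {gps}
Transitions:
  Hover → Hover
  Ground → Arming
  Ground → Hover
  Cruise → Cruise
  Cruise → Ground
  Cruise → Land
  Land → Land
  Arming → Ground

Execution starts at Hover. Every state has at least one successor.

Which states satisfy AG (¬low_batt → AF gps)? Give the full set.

States satisfying ¬low_batt → AF gps: {Hover, Ground, Land, Arming}.
States satisfying AG (¬low_batt → AF gps): {Hover, Ground, Land, Arming}.

{Hover, Ground, Land, Arming}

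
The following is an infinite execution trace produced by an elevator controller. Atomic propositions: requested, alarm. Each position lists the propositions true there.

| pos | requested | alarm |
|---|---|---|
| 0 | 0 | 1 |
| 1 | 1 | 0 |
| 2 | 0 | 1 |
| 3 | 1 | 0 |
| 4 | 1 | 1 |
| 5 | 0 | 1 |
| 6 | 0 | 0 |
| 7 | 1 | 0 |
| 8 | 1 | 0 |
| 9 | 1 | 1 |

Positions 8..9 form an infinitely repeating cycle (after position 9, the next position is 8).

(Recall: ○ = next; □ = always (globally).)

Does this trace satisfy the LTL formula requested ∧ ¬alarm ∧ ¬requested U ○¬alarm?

Walking from position 0: ○¬alarm first holds at position 0, and ¬requested holds at every earlier position along the way, so ¬requested U ○¬alarm holds.
At position 0: requested ∧ ¬alarm is false; ¬requested U ○¬alarm is true; so requested ∧ ¬alarm ∧ ¬requested U ○¬alarm is false.

No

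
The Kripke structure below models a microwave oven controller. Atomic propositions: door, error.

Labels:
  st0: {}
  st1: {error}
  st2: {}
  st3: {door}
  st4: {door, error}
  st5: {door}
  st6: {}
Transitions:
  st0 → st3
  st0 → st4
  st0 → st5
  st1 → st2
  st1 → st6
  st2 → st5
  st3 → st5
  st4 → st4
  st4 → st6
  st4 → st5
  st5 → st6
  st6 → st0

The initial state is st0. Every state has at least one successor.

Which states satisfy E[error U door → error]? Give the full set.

States satisfying error: {st1, st4}.
States satisfying door → error: {st0, st1, st2, st4, st6}.
States satisfying E[error U door → error]: {st0, st1, st2, st4, st6}.

{st0, st1, st2, st4, st6}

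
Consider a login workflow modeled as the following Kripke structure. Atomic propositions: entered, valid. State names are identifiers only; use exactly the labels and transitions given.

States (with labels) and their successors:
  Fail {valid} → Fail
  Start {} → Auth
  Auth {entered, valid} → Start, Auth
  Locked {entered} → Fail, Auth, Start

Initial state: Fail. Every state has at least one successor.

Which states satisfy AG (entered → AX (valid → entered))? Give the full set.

States satisfying entered → AX (valid → entered): {Fail, Start, Auth}.
States satisfying AG (entered → AX (valid → entered)): {Fail, Start, Auth}.

{Fail, Start, Auth}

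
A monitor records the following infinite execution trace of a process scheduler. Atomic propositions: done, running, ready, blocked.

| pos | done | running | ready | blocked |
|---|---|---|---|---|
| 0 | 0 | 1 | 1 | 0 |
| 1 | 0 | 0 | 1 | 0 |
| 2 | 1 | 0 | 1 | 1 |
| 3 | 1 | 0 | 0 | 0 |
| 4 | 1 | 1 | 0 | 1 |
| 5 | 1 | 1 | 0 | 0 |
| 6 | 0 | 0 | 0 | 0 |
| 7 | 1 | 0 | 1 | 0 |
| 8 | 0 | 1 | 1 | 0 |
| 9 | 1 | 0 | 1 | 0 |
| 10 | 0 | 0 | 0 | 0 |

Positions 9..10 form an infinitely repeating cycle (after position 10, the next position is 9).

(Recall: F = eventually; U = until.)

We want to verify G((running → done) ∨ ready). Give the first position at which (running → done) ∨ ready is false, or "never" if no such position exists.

never

(running → done) ∨ ready holds at every position 0..10, and those are all the positions the trace ever visits, so the invariant G((running → done) ∨ ready) is never violated.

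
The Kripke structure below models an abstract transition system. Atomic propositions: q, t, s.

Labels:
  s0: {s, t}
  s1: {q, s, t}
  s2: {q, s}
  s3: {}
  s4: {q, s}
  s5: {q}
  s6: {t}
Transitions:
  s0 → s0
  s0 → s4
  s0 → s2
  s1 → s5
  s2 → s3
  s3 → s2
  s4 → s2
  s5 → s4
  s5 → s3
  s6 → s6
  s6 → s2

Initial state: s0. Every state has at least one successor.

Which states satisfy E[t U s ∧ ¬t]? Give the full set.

{s0, s2, s4, s6}

States satisfying t: {s0, s1, s6}.
States satisfying s ∧ ¬t: {s2, s4}.
States satisfying E[t U s ∧ ¬t]: {s0, s2, s4, s6}.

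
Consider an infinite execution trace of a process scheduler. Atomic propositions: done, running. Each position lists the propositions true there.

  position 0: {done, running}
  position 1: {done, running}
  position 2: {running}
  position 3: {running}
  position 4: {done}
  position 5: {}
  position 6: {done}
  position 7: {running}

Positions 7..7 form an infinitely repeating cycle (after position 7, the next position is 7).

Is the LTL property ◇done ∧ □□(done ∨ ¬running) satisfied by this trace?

Does not hold

done holds at position 0, which is reachable from 0, so ◇done holds.
□(done ∨ ¬running) must hold at every position from 0 onward. It fails at position 0, so □□(done ∨ ¬running) is false.
At position 0: ◇done is true; □□(done ∨ ¬running) is false; so ◇done ∧ □□(done ∨ ¬running) is false.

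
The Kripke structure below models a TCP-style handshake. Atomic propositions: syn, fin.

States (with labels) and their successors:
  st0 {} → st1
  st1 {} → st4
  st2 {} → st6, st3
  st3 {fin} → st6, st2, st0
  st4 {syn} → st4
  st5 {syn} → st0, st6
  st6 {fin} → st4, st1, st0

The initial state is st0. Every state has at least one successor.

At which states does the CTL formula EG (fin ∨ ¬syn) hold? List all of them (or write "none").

{st2, st3}

States satisfying fin ∨ ¬syn: {st0, st1, st2, st3, st6}.
States satisfying EG (fin ∨ ¬syn): {st2, st3}.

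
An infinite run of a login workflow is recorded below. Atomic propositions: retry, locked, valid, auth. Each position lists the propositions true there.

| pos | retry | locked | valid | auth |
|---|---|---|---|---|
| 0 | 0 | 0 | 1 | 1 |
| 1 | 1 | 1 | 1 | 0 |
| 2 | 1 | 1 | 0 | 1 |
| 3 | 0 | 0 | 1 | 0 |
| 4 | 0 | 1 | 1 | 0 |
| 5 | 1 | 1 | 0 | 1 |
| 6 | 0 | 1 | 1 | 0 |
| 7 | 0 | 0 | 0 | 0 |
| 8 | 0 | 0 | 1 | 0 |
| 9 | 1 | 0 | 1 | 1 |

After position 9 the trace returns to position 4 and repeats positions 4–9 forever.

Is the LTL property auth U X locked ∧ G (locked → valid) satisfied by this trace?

Walking from position 0: X locked first holds at position 0, and auth holds at every earlier position along the way, so auth U X locked holds.
locked → valid must hold at every position from 0 onward. It fails at position 2, so G (locked → valid) is false.
Positions where locked holds: 1, 2, 4, 5, 6.
Check valid at each: 1→ok, 2→fails, 4→ok, 5→fails, 6→ok.
At position 0: auth U X locked is true; G (locked → valid) is false; so auth U X locked ∧ G (locked → valid) is false.

No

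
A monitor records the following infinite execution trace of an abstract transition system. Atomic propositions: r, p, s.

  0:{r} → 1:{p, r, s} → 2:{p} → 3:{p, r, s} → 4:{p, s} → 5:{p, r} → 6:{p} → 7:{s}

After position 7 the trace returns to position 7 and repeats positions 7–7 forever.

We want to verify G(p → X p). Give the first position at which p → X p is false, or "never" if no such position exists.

6

Check p → X p at each position in order: 0 ✓, 1 ✓, 2 ✓, 3 ✓, 4 ✓, 5 ✓.
At position 6 the labels are {p} and the next position 7 has {s}, so p → X p is false there. This is the first violation.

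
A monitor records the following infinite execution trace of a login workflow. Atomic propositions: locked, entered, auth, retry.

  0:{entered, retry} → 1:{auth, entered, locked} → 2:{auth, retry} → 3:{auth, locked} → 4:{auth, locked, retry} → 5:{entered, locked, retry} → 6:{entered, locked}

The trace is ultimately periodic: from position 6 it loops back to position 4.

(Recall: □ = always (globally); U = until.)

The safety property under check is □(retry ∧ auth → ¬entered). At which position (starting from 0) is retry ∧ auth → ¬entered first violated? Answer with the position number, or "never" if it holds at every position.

never

retry ∧ auth → ¬entered holds at every position 0..6, and those are all the positions the trace ever visits, so the invariant □(retry ∧ auth → ¬entered) is never violated.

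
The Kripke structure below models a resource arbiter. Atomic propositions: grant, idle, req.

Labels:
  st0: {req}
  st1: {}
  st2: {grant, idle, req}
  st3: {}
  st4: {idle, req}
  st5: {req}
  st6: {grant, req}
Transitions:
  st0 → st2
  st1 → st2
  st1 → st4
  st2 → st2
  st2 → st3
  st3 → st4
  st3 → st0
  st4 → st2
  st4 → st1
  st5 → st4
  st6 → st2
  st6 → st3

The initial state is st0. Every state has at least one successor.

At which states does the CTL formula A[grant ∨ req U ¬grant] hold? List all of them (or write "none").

{st0, st1, st3, st4, st5}

States satisfying grant ∨ req: {st0, st2, st4, st5, st6}.
States satisfying ¬grant: {st0, st1, st3, st4, st5}.
States satisfying A[grant ∨ req U ¬grant]: {st0, st1, st3, st4, st5}.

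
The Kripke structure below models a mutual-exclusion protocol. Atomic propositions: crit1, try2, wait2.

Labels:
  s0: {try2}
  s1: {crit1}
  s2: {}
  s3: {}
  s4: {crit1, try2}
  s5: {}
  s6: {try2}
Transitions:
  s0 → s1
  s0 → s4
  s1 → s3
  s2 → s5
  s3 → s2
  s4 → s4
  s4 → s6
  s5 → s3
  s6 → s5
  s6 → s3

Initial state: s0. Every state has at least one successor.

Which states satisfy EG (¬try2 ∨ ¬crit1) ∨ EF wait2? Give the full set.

States satisfying ¬try2 ∨ ¬crit1: {s0, s1, s2, s3, s5, s6}.
States satisfying EG (¬try2 ∨ ¬crit1): {s0, s1, s2, s3, s5, s6}.
States satisfying wait2: ∅.
States satisfying EF wait2: ∅.
States satisfying EG (¬try2 ∨ ¬crit1) ∨ EF wait2: {s0, s1, s2, s3, s5, s6}.

{s0, s1, s2, s3, s5, s6}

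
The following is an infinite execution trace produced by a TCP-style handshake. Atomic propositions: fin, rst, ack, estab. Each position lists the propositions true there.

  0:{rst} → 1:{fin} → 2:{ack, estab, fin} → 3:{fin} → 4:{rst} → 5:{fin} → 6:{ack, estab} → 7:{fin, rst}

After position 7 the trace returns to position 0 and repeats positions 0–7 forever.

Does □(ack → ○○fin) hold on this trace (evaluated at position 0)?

ack → ○○fin must hold at every position from 0 onward. It fails at position 2, so □(ack → ○○fin) is false.
Positions where ack holds: 2, 6.
Check ○○fin at each: 2→fails, 6→fails.

Does not hold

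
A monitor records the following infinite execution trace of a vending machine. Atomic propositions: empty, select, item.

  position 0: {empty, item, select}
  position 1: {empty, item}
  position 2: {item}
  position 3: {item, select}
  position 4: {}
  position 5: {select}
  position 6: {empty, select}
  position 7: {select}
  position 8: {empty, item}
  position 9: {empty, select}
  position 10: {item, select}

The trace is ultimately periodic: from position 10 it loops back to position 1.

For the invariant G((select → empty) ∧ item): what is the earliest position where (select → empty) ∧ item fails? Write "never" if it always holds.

Check (select → empty) ∧ item at each position in order: 0 ✓, 1 ✓, 2 ✓.
At position 3 the labels are {item, select}, so (select → empty) ∧ item is false there. This is the first violation.

3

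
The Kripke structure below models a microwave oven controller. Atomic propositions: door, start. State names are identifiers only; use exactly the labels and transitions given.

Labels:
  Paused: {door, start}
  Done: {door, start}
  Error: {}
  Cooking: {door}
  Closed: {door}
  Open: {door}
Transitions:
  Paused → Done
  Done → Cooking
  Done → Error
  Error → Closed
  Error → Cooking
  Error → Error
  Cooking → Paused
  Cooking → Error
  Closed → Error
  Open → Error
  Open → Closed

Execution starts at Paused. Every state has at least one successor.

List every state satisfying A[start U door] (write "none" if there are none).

States satisfying start: {Paused, Done}.
States satisfying door: {Paused, Done, Cooking, Closed, Open}.
States satisfying A[start U door]: {Paused, Done, Cooking, Closed, Open}.

{Paused, Done, Cooking, Closed, Open}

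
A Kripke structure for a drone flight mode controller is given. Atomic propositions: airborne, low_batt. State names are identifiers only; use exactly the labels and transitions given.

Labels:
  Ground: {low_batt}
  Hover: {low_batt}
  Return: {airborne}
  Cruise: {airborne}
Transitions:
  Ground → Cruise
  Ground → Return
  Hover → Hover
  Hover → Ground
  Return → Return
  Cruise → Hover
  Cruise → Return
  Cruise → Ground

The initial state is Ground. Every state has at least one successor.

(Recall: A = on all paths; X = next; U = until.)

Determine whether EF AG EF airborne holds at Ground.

Holds

States satisfying AG EF airborne: {Ground, Hover, Return, Cruise}.
States satisfying EF AG EF airborne: {Ground, Hover, Return, Cruise}.
Some path from Ground reaches a state where AG EF airborne holds.
Ground ∈ Sat(EF AG EF airborne).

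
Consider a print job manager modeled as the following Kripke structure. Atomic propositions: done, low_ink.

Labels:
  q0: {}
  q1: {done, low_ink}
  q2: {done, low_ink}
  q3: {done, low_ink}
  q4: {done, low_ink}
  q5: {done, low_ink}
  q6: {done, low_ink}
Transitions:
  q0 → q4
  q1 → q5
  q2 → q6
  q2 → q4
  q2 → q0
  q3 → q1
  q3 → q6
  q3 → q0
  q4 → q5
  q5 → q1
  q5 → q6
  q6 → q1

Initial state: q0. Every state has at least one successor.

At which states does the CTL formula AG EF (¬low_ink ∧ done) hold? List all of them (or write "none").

States satisfying EF (¬low_ink ∧ done): ∅.
States satisfying AG EF (¬low_ink ∧ done): ∅.

none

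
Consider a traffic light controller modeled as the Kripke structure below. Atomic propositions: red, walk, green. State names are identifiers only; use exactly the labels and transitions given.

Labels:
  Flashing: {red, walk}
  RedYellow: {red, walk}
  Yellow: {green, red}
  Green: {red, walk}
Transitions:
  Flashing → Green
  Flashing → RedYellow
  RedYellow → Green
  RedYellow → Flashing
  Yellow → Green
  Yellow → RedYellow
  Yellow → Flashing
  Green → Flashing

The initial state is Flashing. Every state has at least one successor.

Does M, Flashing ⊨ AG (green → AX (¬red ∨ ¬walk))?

Holds

States satisfying green → AX (¬red ∨ ¬walk): {Flashing, RedYellow, Green}.
States satisfying AG (green → AX (¬red ∨ ¬walk)): {Flashing, RedYellow, Green}.
Every state reachable from Flashing satisfies green → AX (¬red ∨ ¬walk).
Flashing ∈ Sat(AG (green → AX (¬red ∨ ¬walk))).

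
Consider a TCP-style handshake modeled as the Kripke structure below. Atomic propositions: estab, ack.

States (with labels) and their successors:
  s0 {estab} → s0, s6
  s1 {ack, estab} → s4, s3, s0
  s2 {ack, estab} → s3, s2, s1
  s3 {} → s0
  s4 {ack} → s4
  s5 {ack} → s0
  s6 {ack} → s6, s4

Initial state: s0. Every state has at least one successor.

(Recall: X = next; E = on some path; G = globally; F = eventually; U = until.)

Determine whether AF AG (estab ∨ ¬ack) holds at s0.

Violated

States satisfying AG (estab ∨ ¬ack): ∅.
States satisfying AF AG (estab ∨ ¬ack): ∅.
There is a path from s0 along which AG (estab ∨ ¬ack) never holds.
s0 ∉ Sat(AF AG (estab ∨ ¬ack)).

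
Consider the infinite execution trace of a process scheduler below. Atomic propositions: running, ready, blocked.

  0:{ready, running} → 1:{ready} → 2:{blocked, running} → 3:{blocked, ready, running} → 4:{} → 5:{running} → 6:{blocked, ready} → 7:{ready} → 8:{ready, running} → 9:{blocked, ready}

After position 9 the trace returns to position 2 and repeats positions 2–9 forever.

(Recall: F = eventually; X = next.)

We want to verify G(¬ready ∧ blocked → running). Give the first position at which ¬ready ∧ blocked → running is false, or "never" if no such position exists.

never

¬ready ∧ blocked → running holds at every position 0..9, and those are all the positions the trace ever visits, so the invariant G(¬ready ∧ blocked → running) is never violated.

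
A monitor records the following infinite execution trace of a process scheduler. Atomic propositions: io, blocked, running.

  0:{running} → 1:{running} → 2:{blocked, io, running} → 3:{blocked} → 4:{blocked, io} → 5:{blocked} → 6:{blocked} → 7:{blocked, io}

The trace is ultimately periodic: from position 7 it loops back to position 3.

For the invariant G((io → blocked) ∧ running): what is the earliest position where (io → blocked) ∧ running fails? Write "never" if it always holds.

Check (io → blocked) ∧ running at each position in order: 0 ✓, 1 ✓, 2 ✓.
At position 3 the labels are {blocked}, so (io → blocked) ∧ running is false there. This is the first violation.

3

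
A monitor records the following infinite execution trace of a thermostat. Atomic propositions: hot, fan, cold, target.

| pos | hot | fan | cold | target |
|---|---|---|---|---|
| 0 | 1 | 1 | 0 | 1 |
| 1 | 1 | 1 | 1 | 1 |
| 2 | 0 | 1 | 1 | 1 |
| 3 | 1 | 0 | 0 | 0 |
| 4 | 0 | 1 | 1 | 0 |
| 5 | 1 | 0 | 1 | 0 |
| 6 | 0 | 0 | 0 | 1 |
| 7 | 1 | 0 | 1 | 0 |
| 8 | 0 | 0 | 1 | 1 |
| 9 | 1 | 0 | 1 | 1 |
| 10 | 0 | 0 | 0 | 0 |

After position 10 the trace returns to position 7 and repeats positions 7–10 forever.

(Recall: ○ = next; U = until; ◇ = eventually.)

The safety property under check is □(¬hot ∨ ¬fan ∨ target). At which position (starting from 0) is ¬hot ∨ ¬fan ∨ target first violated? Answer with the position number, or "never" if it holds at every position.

¬hot ∨ ¬fan ∨ target holds at every position 0..10, and those are all the positions the trace ever visits, so the invariant □(¬hot ∨ ¬fan ∨ target) is never violated.

never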